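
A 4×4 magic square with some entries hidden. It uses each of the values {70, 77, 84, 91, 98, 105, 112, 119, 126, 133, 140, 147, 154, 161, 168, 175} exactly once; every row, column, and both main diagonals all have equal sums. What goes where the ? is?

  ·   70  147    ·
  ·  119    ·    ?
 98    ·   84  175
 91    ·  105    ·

The 16 entries sum to 1960, so each line sums to 1960/4 = 490.
Row 3 needs 490; the known cells sum to 357, so (3,2) = 133.
Column 2 needs 490; the known cells sum to 322, so (4,2) = 168.
Column 3 needs 490; the known cells sum to 336, so (2,3) = 154.
Using anti-diagonal: 154 + 133 + 91 + ? → (1,4) = 490 − 378 = 112.
Using row 1: 70 + 147 + 112 + ? → (1,1) = 490 − 329 = 161.
From row 4, 490 − (91 + 168 + 105) gives (4,4) = 126.
From column 1, 490 − (161 + 98 + 91) gives (2,1) = 140.
Column 4: 112 + 175 + 126 + ? = 490, so (2,4) = 77.

77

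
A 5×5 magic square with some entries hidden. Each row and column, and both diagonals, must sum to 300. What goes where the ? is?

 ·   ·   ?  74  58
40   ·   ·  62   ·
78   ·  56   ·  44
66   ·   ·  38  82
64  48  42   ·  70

Using row 5: 64 + 48 + 42 + 70 + ? → (5,4) = 300 − 224 = 76.
Column 1 must total 300; the given cells sum to 248, so (1,1) = 52.
Column 4 needs 300; the known cells sum to 250, so (3,4) = 50.
Column 5 needs 300; the known cells sum to 254, so (2,5) = 46.
The remaining cell in main diagonal is (2,2) = 300 − 216 = 84.
Anti-diagonal needs 300; the known cells sum to 240, so (4,2) = 60.
From row 2, 300 − (40 + 84 + 62 + 46) gives (2,3) = 68.
Row 3 must total 300; the given cells sum to 228, so (3,2) = 72.
Row 4: 66 + 60 + 38 + 82 + ? = 300, so (4,3) = 54.
Using column 2: 84 + 72 + 60 + 48 + ? → (1,2) = 300 − 264 = 36.
The remaining cell in column 3 is (1,3) = 300 − 220 = 80.

80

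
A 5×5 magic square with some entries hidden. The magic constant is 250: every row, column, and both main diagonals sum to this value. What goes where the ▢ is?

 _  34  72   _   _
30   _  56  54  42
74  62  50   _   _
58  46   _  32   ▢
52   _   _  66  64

From row 2, 250 − (30 + 56 + 54 + 42) gives (2,2) = 68.
Using column 1: 30 + 74 + 58 + 52 + ? → (1,1) = 250 − 214 = 36.
From column 2, 250 − (34 + 68 + 62 + 46) gives (5,2) = 40.
From anti-diagonal, 250 − (54 + 50 + 46 + 52) gives (1,5) = 48.
Using row 1: 36 + 34 + 72 + 48 + ? → (1,4) = 250 − 190 = 60.
Row 5 must total 250; the given cells sum to 222, so (5,3) = 28.
The remaining cell in column 3 is (4,3) = 250 − 206 = 44.
Column 4 must total 250; the given cells sum to 212, so (3,4) = 38.
Row 3 needs 250; the known cells sum to 224, so (3,5) = 26.
Row 4: 58 + 46 + 44 + 32 + ? = 250, so (4,5) = 70.

70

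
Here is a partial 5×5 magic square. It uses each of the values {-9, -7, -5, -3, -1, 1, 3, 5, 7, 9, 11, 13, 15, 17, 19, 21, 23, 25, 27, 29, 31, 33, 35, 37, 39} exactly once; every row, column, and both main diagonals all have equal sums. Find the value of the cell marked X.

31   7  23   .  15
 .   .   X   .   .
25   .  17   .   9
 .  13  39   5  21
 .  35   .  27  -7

-5

The 25 entries sum to 375, so each line sums to 375/5 = 75.
The remaining cell in row 1 is (1,4) = 75 − 76 = -1.
Row 4: 13 + 39 + 5 + 21 + ? = 75, so (4,1) = -3.
Column 5 needs 75; the known cells sum to 38, so (2,5) = 37.
Main diagonal needs 75; the known cells sum to 46, so (2,2) = 29.
The remaining cell in column 2 is (3,2) = 75 − 84 = -9.
The remaining cell in row 3 is (3,4) = 75 − 42 = 33.
From column 4, 75 − (-1 + 33 + 5 + 27) gives (2,4) = 11.
Using anti-diagonal: 15 + 11 + 17 + 13 + ? → (5,1) = 75 − 56 = 19.
Row 5 needs 75; the known cells sum to 74, so (5,3) = 1.
Using column 1: 31 + 25 + (-3) + 19 + ? → (2,1) = 75 − 72 = 3.
Column 3 must total 75; the given cells sum to 80, so (2,3) = -5.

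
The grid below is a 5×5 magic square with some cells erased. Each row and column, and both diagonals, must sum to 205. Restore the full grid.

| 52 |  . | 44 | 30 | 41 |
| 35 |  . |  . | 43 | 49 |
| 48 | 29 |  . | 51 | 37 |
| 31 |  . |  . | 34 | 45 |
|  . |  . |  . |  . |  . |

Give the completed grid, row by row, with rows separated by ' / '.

52 38 44 30 41 / 35 46 32 43 49 / 48 29 40 51 37 / 31 42 53 34 45 / 39 50 36 47 33

Row 1 needs 205; the known cells sum to 167, so (1,2) = 38.
Row 3: 48 + 29 + 51 + 37 + ? = 205, so (3,3) = 40.
Column 1 must total 205; the given cells sum to 166, so (5,1) = 39.
Using column 4: 30 + 43 + 51 + 34 + ? → (5,4) = 205 − 158 = 47.
The remaining cell in column 5 is (5,5) = 205 − 172 = 33.
From main diagonal, 205 − (52 + 40 + 34 + 33) gives (2,2) = 46.
Anti-diagonal needs 205; the known cells sum to 163, so (4,2) = 42.
Row 2: 35 + 46 + 43 + 49 + ? = 205, so (2,3) = 32.
From row 4, 205 − (31 + 42 + 34 + 45) gives (4,3) = 53.
From column 2, 205 − (38 + 46 + 29 + 42) gives (5,2) = 50.
From column 3, 205 − (44 + 32 + 40 + 53) gives (5,3) = 36.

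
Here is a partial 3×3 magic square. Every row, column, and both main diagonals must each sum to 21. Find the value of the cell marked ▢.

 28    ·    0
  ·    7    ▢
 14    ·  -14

35

Row 1: 28 + 0 + ? = 21, so (1,2) = -7.
Row 3 must total 21; the given cells sum to 0, so (3,2) = 21.
The remaining cell in column 1 is (2,1) = 21 − 42 = -21.
Using column 3: 0 + (-14) + ? → (2,3) = 21 − (-14) = 35.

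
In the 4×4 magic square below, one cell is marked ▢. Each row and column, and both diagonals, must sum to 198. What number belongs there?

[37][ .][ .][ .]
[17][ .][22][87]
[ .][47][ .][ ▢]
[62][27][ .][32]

Row 2 must total 198; the given cells sum to 126, so (2,2) = 72.
Row 4 needs 198; the known cells sum to 121, so (4,3) = 77.
Column 1: 37 + 17 + 62 + ? = 198, so (3,1) = 82.
Column 2: 72 + 47 + 27 + ? = 198, so (1,2) = 52.
The remaining cell in main diagonal is (3,3) = 198 − 141 = 57.
Using anti-diagonal: 22 + 47 + 62 + ? → (1,4) = 198 − 131 = 67.
The remaining cell in row 1 is (1,3) = 198 − 156 = 42.
Using row 3: 82 + 47 + 57 + ? → (3,4) = 198 − 186 = 12.

12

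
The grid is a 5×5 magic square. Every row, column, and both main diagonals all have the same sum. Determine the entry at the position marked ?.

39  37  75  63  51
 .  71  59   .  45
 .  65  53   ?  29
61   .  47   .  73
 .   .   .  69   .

41

Row 1 is complete and sums to 265; that is the magic constant.
From column 3, 265 − (75 + 59 + 53 + 47) gives (5,3) = 31.
Column 5: 51 + 45 + 29 + 73 + ? = 265, so (5,5) = 67.
Main diagonal: 39 + 71 + 53 + 67 + ? = 265, so (4,4) = 35.
Row 4 must total 265; the given cells sum to 216, so (4,2) = 49.
Column 2 needs 265; the known cells sum to 222, so (5,2) = 43.
Row 5: 43 + 31 + 69 + 67 + ? = 265, so (5,1) = 55.
Anti-diagonal needs 265; the known cells sum to 208, so (2,4) = 57.
Row 2: 71 + 59 + 57 + 45 + ? = 265, so (2,1) = 33.
Using column 1: 39 + 33 + 61 + 55 + ? → (3,1) = 265 − 188 = 77.
Column 4: 63 + 57 + 35 + 69 + ? = 265, so (3,4) = 41.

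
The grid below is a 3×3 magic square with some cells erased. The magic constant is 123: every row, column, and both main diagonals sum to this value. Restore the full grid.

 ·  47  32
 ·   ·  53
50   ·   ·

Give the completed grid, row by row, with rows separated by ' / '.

Row 1 must total 123; the given cells sum to 79, so (1,1) = 44.
The remaining cell in column 1 is (2,1) = 123 − 94 = 29.
Column 3 must total 123; the given cells sum to 85, so (3,3) = 38.
The remaining cell in main diagonal is (2,2) = 123 − 82 = 41.
Row 3 needs 123; the known cells sum to 88, so (3,2) = 35.

44 47 32 / 29 41 53 / 50 35 38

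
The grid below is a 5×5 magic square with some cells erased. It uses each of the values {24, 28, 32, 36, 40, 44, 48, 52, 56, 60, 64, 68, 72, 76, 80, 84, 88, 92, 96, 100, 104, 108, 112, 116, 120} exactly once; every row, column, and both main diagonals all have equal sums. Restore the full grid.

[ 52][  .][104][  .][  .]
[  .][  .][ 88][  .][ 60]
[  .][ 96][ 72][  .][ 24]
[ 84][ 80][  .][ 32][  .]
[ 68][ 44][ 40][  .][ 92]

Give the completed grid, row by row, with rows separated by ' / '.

52 28 104 100 76 / 36 112 88 64 60 / 120 96 72 48 24 / 84 80 56 32 108 / 68 44 40 116 92

The 25 entries sum to 1800, so each line sums to 1800/5 = 360.
Row 5 must total 360; the given cells sum to 244, so (5,4) = 116.
Column 3: 104 + 88 + 72 + 40 + ? = 360, so (4,3) = 56.
Main diagonal must total 360; the given cells sum to 248, so (2,2) = 112.
The remaining cell in row 4 is (4,5) = 360 − 252 = 108.
Column 2 needs 360; the known cells sum to 332, so (1,2) = 28.
Column 5 must total 360; the given cells sum to 284, so (1,5) = 76.
Anti-diagonal needs 360; the known cells sum to 296, so (2,4) = 64.
Row 1 must total 360; the given cells sum to 260, so (1,4) = 100.
Using row 2: 112 + 88 + 64 + 60 + ? → (2,1) = 360 − 324 = 36.
Column 1: 52 + 36 + 84 + 68 + ? = 360, so (3,1) = 120.
The remaining cell in column 4 is (3,4) = 360 − 312 = 48.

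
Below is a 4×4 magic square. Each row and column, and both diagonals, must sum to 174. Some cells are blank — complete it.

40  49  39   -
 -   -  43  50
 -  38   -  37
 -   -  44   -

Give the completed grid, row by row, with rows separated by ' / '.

Row 1: 40 + 49 + 39 + ? = 174, so (1,4) = 46.
Column 3: 39 + 43 + 44 + ? = 174, so (3,3) = 48.
Column 4: 46 + 50 + 37 + ? = 174, so (4,4) = 41.
From main diagonal, 174 − (40 + 48 + 41) gives (2,2) = 45.
From anti-diagonal, 174 − (46 + 43 + 38) gives (4,1) = 47.
Row 2: 45 + 43 + 50 + ? = 174, so (2,1) = 36.
From row 3, 174 − (38 + 48 + 37) gives (3,1) = 51.
From row 4, 174 − (47 + 44 + 41) gives (4,2) = 42.

40 49 39 46 / 36 45 43 50 / 51 38 48 37 / 47 42 44 41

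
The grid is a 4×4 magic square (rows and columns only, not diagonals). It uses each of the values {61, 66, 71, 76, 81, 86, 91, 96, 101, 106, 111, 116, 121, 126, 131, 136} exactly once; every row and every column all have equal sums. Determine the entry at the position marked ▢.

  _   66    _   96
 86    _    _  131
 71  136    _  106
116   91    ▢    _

126

The 16 entries sum to 1576, so each line sums to 1576/4 = 394.
Row 3: 71 + 136 + 106 + ? = 394, so (3,3) = 81.
The remaining cell in column 1 is (1,1) = 394 − 273 = 121.
Using column 2: 66 + 136 + 91 + ? → (2,2) = 394 − 293 = 101.
Column 4 needs 394; the known cells sum to 333, so (4,4) = 61.
Row 1: 121 + 66 + 96 + ? = 394, so (1,3) = 111.
Row 2: 86 + 101 + 131 + ? = 394, so (2,3) = 76.
Row 4 must total 394; the given cells sum to 268, so (4,3) = 126.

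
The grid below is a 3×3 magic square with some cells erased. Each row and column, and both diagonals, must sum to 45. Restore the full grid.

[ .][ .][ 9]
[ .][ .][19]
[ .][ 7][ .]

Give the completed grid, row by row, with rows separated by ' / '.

From column 3, 45 − (9 + 19) gives (3,3) = 17.
From row 3, 45 − (7 + 17) gives (3,1) = 21.
From anti-diagonal, 45 − (9 + 21) gives (2,2) = 15.
Row 2 must total 45; the given cells sum to 34, so (2,1) = 11.
Column 1 must total 45; the given cells sum to 32, so (1,1) = 13.
Column 2 must total 45; the given cells sum to 22, so (1,2) = 23.

13 23 9 / 11 15 19 / 21 7 17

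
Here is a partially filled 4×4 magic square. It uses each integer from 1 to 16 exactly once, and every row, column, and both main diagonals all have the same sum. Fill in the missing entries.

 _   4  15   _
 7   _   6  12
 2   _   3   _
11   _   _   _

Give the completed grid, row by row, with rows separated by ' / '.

14 4 15 1 / 7 9 6 12 / 2 16 3 13 / 11 5 10 8

The entries are 1 through 16, which sum to 136, so each line sums to 136/4 = 34.
The remaining cell in row 2 is (2,2) = 34 − 25 = 9.
From column 1, 34 − (7 + 2 + 11) gives (1,1) = 14.
From column 3, 34 − (15 + 6 + 3) gives (4,3) = 10.
Main diagonal must total 34; the given cells sum to 26, so (4,4) = 8.
Row 1 needs 34; the known cells sum to 33, so (1,4) = 1.
Using row 4: 11 + 10 + 8 + ? → (4,2) = 34 − 29 = 5.
From column 2, 34 − (4 + 9 + 5) gives (3,2) = 16.
The remaining cell in column 4 is (3,4) = 34 − 21 = 13.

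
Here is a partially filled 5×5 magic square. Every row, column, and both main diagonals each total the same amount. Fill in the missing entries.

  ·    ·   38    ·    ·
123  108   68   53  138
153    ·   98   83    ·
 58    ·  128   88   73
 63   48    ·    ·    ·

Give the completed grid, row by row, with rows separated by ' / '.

93 78 38 148 133 / 123 108 68 53 138 / 153 113 98 83 43 / 58 143 128 88 73 / 63 48 158 118 103

Row 2 is already complete: 123 + 108 + 68 + 53 + 138 = 490, so that is the magic constant.
Row 4 needs 490; the known cells sum to 347, so (4,2) = 143.
Column 1 must total 490; the given cells sum to 397, so (1,1) = 93.
From column 3, 490 − (38 + 68 + 98 + 128) gives (5,3) = 158.
Using main diagonal: 93 + 108 + 98 + 88 + ? → (5,5) = 490 − 387 = 103.
Anti-diagonal must total 490; the given cells sum to 357, so (1,5) = 133.
Using row 5: 63 + 48 + 158 + 103 + ? → (5,4) = 490 − 372 = 118.
Column 4 must total 490; the given cells sum to 342, so (1,4) = 148.
From column 5, 490 − (133 + 138 + 73 + 103) gives (3,5) = 43.
The remaining cell in row 1 is (1,2) = 490 − 412 = 78.
From row 3, 490 − (153 + 98 + 83 + 43) gives (3,2) = 113.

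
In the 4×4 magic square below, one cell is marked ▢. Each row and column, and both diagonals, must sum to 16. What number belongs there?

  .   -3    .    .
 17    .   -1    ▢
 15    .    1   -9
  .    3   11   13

The remaining cell in row 3 is (3,2) = 16 − 7 = 9.
Row 4 needs 16; the known cells sum to 27, so (4,1) = -11.
From column 1, 16 − (17 + 15 + (-11)) gives (1,1) = -5.
Using column 2: -3 + 9 + 3 + ? → (2,2) = 16 − 9 = 7.
The remaining cell in column 3 is (1,3) = 16 − 11 = 5.
From anti-diagonal, 16 − (-1 + 9 + (-11)) gives (1,4) = 19.
Row 2: 17 + 7 + (-1) + ? = 16, so (2,4) = -7.

-7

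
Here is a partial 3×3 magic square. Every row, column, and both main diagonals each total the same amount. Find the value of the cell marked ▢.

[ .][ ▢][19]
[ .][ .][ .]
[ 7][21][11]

Row 3 is complete and sums to 39; that is the magic constant.
From column 3, 39 − (19 + 11) gives (2,3) = 9.
From anti-diagonal, 39 − (19 + 7) gives (2,2) = 13.
From row 2, 39 − (13 + 9) gives (2,1) = 17.
The remaining cell in column 1 is (1,1) = 39 − 24 = 15.
Column 2 must total 39; the given cells sum to 34, so (1,2) = 5.

5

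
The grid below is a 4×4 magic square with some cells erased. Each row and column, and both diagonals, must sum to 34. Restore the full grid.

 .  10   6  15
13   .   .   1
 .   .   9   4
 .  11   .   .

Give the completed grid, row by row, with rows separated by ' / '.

3 10 6 15 / 13 8 12 1 / 16 5 9 4 / 2 11 7 14

Row 1 must total 34; the given cells sum to 31, so (1,1) = 3.
Column 4: 15 + 1 + 4 + ? = 34, so (4,4) = 14.
Using main diagonal: 3 + 9 + 14 + ? → (2,2) = 34 − 26 = 8.
Using row 2: 13 + 8 + 1 + ? → (2,3) = 34 − 22 = 12.
Column 2 must total 34; the given cells sum to 29, so (3,2) = 5.
Column 3 must total 34; the given cells sum to 27, so (4,3) = 7.
Anti-diagonal must total 34; the given cells sum to 32, so (4,1) = 2.
Row 3 needs 34; the known cells sum to 18, so (3,1) = 16.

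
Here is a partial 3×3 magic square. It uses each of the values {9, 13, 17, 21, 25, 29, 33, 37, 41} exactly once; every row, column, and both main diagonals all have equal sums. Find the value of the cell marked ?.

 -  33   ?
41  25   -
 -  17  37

29

The 9 entries sum to 225, so each line sums to 225/3 = 75.
Row 2 needs 75; the known cells sum to 66, so (2,3) = 9.
The remaining cell in row 3 is (3,1) = 75 − 54 = 21.
Column 1: 41 + 21 + ? = 75, so (1,1) = 13.
Column 3 must total 75; the given cells sum to 46, so (1,3) = 29.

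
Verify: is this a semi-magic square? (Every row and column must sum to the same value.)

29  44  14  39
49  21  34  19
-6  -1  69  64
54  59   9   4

No — column 4 sums to 126 but column 2 sums to 123.

Row 1: 29 + 44 + 14 + 39 = 126.
Row 2: 49 + 21 + 34 + 19 = 123.
Row 3: -6 + (-1) + 69 + 64 = 126.
Row 4: 54 + 59 + 9 + 4 = 126.
Column 1: 29 + 49 + (-6) + 54 = 126.
Column 2: 44 + 21 + (-1) + 59 = 123.
Column 3: 14 + 34 + 69 + 9 = 126.
Column 4: 39 + 19 + 64 + 4 = 126.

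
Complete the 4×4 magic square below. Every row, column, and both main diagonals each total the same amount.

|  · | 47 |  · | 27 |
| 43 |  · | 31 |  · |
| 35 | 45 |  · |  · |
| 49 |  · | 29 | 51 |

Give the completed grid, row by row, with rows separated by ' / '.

Anti-diagonal is already complete: 27 + 31 + 45 + 49 = 152, so that is the magic constant.
Row 4 must total 152; the given cells sum to 129, so (4,2) = 23.
Using column 1: 43 + 35 + 49 + ? → (1,1) = 152 − 127 = 25.
From column 2, 152 − (47 + 45 + 23) gives (2,2) = 37.
Main diagonal: 25 + 37 + 51 + ? = 152, so (3,3) = 39.
From row 1, 152 − (25 + 47 + 27) gives (1,3) = 53.
Row 2: 43 + 37 + 31 + ? = 152, so (2,4) = 41.
Row 3 must total 152; the given cells sum to 119, so (3,4) = 33.

25 47 53 27 / 43 37 31 41 / 35 45 39 33 / 49 23 29 51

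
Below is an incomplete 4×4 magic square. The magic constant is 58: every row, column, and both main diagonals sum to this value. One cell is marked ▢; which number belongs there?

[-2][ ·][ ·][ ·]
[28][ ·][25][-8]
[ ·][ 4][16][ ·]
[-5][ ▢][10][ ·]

Row 2 needs 58; the known cells sum to 45, so (2,2) = 13.
Using column 1: -2 + 28 + (-5) + ? → (3,1) = 58 − 21 = 37.
From column 3, 58 − (25 + 16 + 10) gives (1,3) = 7.
Using main diagonal: -2 + 13 + 16 + ? → (4,4) = 58 − 27 = 31.
Using anti-diagonal: 25 + 4 + (-5) + ? → (1,4) = 58 − 24 = 34.
Using row 1: -2 + 7 + 34 + ? → (1,2) = 58 − 39 = 19.
Row 3 needs 58; the known cells sum to 57, so (3,4) = 1.
Row 4: -5 + 10 + 31 + ? = 58, so (4,2) = 22.

22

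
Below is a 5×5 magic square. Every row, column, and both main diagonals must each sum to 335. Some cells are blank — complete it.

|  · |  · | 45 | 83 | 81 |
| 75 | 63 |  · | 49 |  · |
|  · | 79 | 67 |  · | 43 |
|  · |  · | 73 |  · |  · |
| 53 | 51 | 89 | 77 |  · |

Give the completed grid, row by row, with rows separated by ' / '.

From row 5, 335 − (53 + 51 + 89 + 77) gives (5,5) = 65.
Column 3: 45 + 67 + 73 + 89 + ? = 335, so (2,3) = 61.
Anti-diagonal must total 335; the given cells sum to 250, so (4,2) = 85.
Using row 2: 75 + 63 + 61 + 49 + ? → (2,5) = 335 − 248 = 87.
Using column 2: 63 + 79 + 85 + 51 + ? → (1,2) = 335 − 278 = 57.
Column 5 needs 335; the known cells sum to 276, so (4,5) = 59.
The remaining cell in row 1 is (1,1) = 335 − 266 = 69.
Main diagonal: 69 + 63 + 67 + 65 + ? = 335, so (4,4) = 71.
From row 4, 335 − (85 + 73 + 71 + 59) gives (4,1) = 47.
Using column 1: 69 + 75 + 47 + 53 + ? → (3,1) = 335 − 244 = 91.
From column 4, 335 − (83 + 49 + 71 + 77) gives (3,4) = 55.

69 57 45 83 81 / 75 63 61 49 87 / 91 79 67 55 43 / 47 85 73 71 59 / 53 51 89 77 65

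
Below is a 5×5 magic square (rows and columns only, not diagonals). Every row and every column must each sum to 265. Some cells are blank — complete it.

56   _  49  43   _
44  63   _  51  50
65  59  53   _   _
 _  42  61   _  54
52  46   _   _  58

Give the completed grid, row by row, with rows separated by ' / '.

56 55 49 43 62 / 44 63 57 51 50 / 65 59 53 47 41 / 48 42 61 60 54 / 52 46 45 64 58

Row 2 needs 265; the known cells sum to 208, so (2,3) = 57.
From column 1, 265 − (56 + 44 + 65 + 52) gives (4,1) = 48.
Column 2 needs 265; the known cells sum to 210, so (1,2) = 55.
The remaining cell in column 3 is (5,3) = 265 − 220 = 45.
From row 1, 265 − (56 + 55 + 49 + 43) gives (1,5) = 62.
From row 4, 265 − (48 + 42 + 61 + 54) gives (4,4) = 60.
Row 5 must total 265; the given cells sum to 201, so (5,4) = 64.
Column 4: 43 + 51 + 60 + 64 + ? = 265, so (3,4) = 47.
Column 5 must total 265; the given cells sum to 224, so (3,5) = 41.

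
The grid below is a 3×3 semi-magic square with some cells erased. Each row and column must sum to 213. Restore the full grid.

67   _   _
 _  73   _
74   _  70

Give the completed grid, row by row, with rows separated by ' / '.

Using row 3: 74 + 70 + ? → (3,2) = 213 − 144 = 69.
Column 1 needs 213; the known cells sum to 141, so (2,1) = 72.
From column 2, 213 − (73 + 69) gives (1,2) = 71.
Using row 1: 67 + 71 + ? → (1,3) = 213 − 138 = 75.
Row 2: 72 + 73 + ? = 213, so (2,3) = 68.

67 71 75 / 72 73 68 / 74 69 70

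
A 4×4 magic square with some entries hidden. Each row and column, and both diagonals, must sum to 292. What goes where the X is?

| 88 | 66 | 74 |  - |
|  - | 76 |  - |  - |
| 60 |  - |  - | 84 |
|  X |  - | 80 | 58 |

The remaining cell in row 1 is (1,4) = 292 − 228 = 64.
Column 4 needs 292; the known cells sum to 206, so (2,4) = 86.
The remaining cell in main diagonal is (3,3) = 292 − 222 = 70.
From row 3, 292 − (60 + 70 + 84) gives (3,2) = 78.
Column 2: 66 + 76 + 78 + ? = 292, so (4,2) = 72.
From column 3, 292 − (74 + 70 + 80) gives (2,3) = 68.
From anti-diagonal, 292 − (64 + 68 + 78) gives (4,1) = 82.

82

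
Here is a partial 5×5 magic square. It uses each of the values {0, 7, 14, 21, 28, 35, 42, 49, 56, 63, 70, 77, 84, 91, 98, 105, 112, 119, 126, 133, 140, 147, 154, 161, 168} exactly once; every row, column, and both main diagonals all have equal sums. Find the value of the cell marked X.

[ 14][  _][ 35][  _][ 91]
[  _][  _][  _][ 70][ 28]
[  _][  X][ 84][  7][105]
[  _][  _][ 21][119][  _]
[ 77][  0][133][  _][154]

161

The 25 entries sum to 2100, so each line sums to 2100/5 = 420.
Row 5: 77 + 0 + 133 + 154 + ? = 420, so (5,4) = 56.
Column 3 must total 420; the given cells sum to 273, so (2,3) = 147.
Column 4 must total 420; the given cells sum to 252, so (1,4) = 168.
Using column 5: 91 + 28 + 105 + 154 + ? → (4,5) = 420 − 378 = 42.
From main diagonal, 420 − (14 + 84 + 119 + 154) gives (2,2) = 49.
The remaining cell in anti-diagonal is (4,2) = 420 − 322 = 98.
Row 1: 14 + 35 + 168 + 91 + ? = 420, so (1,2) = 112.
Row 2 needs 420; the known cells sum to 294, so (2,1) = 126.
Row 4: 98 + 21 + 119 + 42 + ? = 420, so (4,1) = 140.
Column 1 must total 420; the given cells sum to 357, so (3,1) = 63.
Using column 2: 112 + 49 + 98 + 0 + ? → (3,2) = 420 − 259 = 161.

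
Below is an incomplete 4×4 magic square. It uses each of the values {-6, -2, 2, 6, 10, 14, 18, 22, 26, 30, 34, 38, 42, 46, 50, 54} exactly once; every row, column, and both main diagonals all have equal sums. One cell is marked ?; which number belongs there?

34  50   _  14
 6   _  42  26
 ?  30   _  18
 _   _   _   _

46

The 16 entries sum to 384, so each line sums to 384/4 = 96.
Row 1 needs 96; the known cells sum to 98, so (1,3) = -2.
Row 2 needs 96; the known cells sum to 74, so (2,2) = 22.
Column 2 needs 96; the known cells sum to 102, so (4,2) = -6.
Column 4 must total 96; the given cells sum to 58, so (4,4) = 38.
From main diagonal, 96 − (34 + 22 + 38) gives (3,3) = 2.
The remaining cell in anti-diagonal is (4,1) = 96 − 86 = 10.
From row 3, 96 − (30 + 2 + 18) gives (3,1) = 46.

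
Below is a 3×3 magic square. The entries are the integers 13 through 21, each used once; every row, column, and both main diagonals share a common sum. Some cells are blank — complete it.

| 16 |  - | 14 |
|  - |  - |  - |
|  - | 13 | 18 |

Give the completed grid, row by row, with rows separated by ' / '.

The entries are 13 through 21, which sum to 153, so each line sums to 153/3 = 51.
Row 1 needs 51; the known cells sum to 30, so (1,2) = 21.
Row 3 must total 51; the given cells sum to 31, so (3,1) = 20.
Column 1 needs 51; the known cells sum to 36, so (2,1) = 15.
Column 2 must total 51; the given cells sum to 34, so (2,2) = 17.
From column 3, 51 − (14 + 18) gives (2,3) = 19.

16 21 14 / 15 17 19 / 20 13 18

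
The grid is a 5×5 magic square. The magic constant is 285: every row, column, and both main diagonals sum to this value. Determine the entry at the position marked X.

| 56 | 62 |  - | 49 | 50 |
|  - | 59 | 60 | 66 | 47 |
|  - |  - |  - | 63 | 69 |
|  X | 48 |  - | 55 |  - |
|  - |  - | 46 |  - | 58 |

67

Row 1: 56 + 62 + 49 + 50 + ? = 285, so (1,3) = 68.
Using row 2: 59 + 60 + 66 + 47 + ? → (2,1) = 285 − 232 = 53.
Column 4 needs 285; the known cells sum to 233, so (5,4) = 52.
The remaining cell in column 5 is (4,5) = 285 − 224 = 61.
The remaining cell in main diagonal is (3,3) = 285 − 228 = 57.
Anti-diagonal needs 285; the known cells sum to 221, so (5,1) = 64.
The remaining cell in row 5 is (5,2) = 285 − 220 = 65.
Column 2 must total 285; the given cells sum to 234, so (3,2) = 51.
Using column 3: 68 + 60 + 57 + 46 + ? → (4,3) = 285 − 231 = 54.
Row 3 needs 285; the known cells sum to 240, so (3,1) = 45.
Row 4 must total 285; the given cells sum to 218, so (4,1) = 67.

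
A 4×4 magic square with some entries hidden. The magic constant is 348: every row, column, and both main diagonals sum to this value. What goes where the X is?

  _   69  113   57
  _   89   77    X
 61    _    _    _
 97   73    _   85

101

Using row 1: 69 + 113 + 57 + ? → (1,1) = 348 − 239 = 109.
Using row 4: 97 + 73 + 85 + ? → (4,3) = 348 − 255 = 93.
Using column 1: 109 + 61 + 97 + ? → (2,1) = 348 − 267 = 81.
From column 2, 348 − (69 + 89 + 73) gives (3,2) = 117.
Column 3 needs 348; the known cells sum to 283, so (3,3) = 65.
Row 2 must total 348; the given cells sum to 247, so (2,4) = 101.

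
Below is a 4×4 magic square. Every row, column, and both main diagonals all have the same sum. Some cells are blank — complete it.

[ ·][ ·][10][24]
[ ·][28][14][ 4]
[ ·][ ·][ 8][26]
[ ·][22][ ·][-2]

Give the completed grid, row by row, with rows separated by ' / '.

18 0 10 24 / 6 28 14 4 / 16 2 8 26 / 12 22 20 -2

Column 4 is already complete: 24 + 4 + 26 + -2 = 52, so that is the magic constant.
The remaining cell in row 2 is (2,1) = 52 − 46 = 6.
Using column 3: 10 + 14 + 8 + ? → (4,3) = 52 − 32 = 20.
Main diagonal: 28 + 8 + (-2) + ? = 52, so (1,1) = 18.
From row 1, 52 − (18 + 10 + 24) gives (1,2) = 0.
Row 4 needs 52; the known cells sum to 40, so (4,1) = 12.
Using column 1: 18 + 6 + 12 + ? → (3,1) = 52 − 36 = 16.
The remaining cell in column 2 is (3,2) = 52 − 50 = 2.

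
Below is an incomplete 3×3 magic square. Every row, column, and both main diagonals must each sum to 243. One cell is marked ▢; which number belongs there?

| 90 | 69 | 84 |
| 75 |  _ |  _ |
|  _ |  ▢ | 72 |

93

Column 1 must total 243; the given cells sum to 165, so (3,1) = 78.
Using column 3: 84 + 72 + ? → (2,3) = 243 − 156 = 87.
Main diagonal: 90 + 72 + ? = 243, so (2,2) = 81.
Row 3: 78 + 72 + ? = 243, so (3,2) = 93.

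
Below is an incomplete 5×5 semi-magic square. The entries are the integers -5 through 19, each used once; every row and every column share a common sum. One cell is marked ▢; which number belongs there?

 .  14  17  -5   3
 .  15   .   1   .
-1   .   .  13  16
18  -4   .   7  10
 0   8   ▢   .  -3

11

The entries are -5 through 19, which sum to 175, so each line sums to 175/5 = 35.
Using row 1: 14 + 17 + (-5) + 3 + ? → (1,1) = 35 − 29 = 6.
Row 4: 18 + (-4) + 7 + 10 + ? = 35, so (4,3) = 4.
Column 1 must total 35; the given cells sum to 23, so (2,1) = 12.
The remaining cell in column 2 is (3,2) = 35 − 33 = 2.
From column 4, 35 − (-5 + 1 + 13 + 7) gives (5,4) = 19.
Using column 5: 3 + 16 + 10 + (-3) + ? → (2,5) = 35 − 26 = 9.
The remaining cell in row 2 is (2,3) = 35 − 37 = -2.
Row 3 must total 35; the given cells sum to 30, so (3,3) = 5.
Row 5 needs 35; the known cells sum to 24, so (5,3) = 11.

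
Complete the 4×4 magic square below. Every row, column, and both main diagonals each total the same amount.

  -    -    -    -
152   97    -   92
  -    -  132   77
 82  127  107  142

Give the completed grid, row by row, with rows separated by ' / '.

Row 4 is already complete: 82 + 127 + 107 + 142 = 458, so that is the magic constant.
From row 2, 458 − (152 + 97 + 92) gives (2,3) = 117.
Column 3 needs 458; the known cells sum to 356, so (1,3) = 102.
Column 4 must total 458; the given cells sum to 311, so (1,4) = 147.
Main diagonal must total 458; the given cells sum to 371, so (1,1) = 87.
From anti-diagonal, 458 − (147 + 117 + 82) gives (3,2) = 112.
The remaining cell in row 1 is (1,2) = 458 − 336 = 122.
Row 3 needs 458; the known cells sum to 321, so (3,1) = 137.

87 122 102 147 / 152 97 117 92 / 137 112 132 77 / 82 127 107 142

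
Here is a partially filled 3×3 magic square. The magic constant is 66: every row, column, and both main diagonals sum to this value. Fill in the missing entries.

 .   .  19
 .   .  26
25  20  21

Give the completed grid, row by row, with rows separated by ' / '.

Anti-diagonal: 19 + 25 + ? = 66, so (2,2) = 22.
Using row 2: 22 + 26 + ? → (2,1) = 66 − 48 = 18.
Column 1: 18 + 25 + ? = 66, so (1,1) = 23.
The remaining cell in column 2 is (1,2) = 66 − 42 = 24.

23 24 19 / 18 22 26 / 25 20 21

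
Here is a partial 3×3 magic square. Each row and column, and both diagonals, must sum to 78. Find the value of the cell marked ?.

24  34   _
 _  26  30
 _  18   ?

28

The remaining cell in row 1 is (1,3) = 78 − 58 = 20.
The remaining cell in row 2 is (2,1) = 78 − 56 = 22.
From column 1, 78 − (24 + 22) gives (3,1) = 32.
Column 3: 20 + 30 + ? = 78, so (3,3) = 28.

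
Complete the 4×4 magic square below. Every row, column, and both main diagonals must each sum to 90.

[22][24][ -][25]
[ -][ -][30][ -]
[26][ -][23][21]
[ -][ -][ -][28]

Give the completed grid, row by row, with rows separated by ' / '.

22 24 19 25 / 27 17 30 16 / 26 20 23 21 / 15 29 18 28

The remaining cell in row 1 is (1,3) = 90 − 71 = 19.
Row 3 needs 90; the known cells sum to 70, so (3,2) = 20.
From column 3, 90 − (19 + 30 + 23) gives (4,3) = 18.
Column 4 must total 90; the given cells sum to 74, so (2,4) = 16.
Main diagonal must total 90; the given cells sum to 73, so (2,2) = 17.
Anti-diagonal must total 90; the given cells sum to 75, so (4,1) = 15.
Row 2: 17 + 30 + 16 + ? = 90, so (2,1) = 27.
Row 4 must total 90; the given cells sum to 61, so (4,2) = 29.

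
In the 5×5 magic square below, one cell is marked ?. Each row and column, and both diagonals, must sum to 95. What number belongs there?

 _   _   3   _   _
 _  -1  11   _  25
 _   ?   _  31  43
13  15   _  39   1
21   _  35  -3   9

7

From row 4, 95 − (13 + 15 + 39 + 1) gives (4,3) = 27.
Row 5: 21 + 35 + (-3) + 9 + ? = 95, so (5,2) = 33.
Column 3 needs 95; the known cells sum to 76, so (3,3) = 19.
Column 5: 25 + 43 + 1 + 9 + ? = 95, so (1,5) = 17.
Main diagonal: -1 + 19 + 39 + 9 + ? = 95, so (1,1) = 29.
Anti-diagonal needs 95; the known cells sum to 72, so (2,4) = 23.
Row 2: -1 + 11 + 23 + 25 + ? = 95, so (2,1) = 37.
Using column 1: 29 + 37 + 13 + 21 + ? → (3,1) = 95 − 100 = -5.
Column 4 needs 95; the known cells sum to 90, so (1,4) = 5.
Row 1: 29 + 3 + 5 + 17 + ? = 95, so (1,2) = 41.
From row 3, 95 − (-5 + 19 + 31 + 43) gives (3,2) = 7.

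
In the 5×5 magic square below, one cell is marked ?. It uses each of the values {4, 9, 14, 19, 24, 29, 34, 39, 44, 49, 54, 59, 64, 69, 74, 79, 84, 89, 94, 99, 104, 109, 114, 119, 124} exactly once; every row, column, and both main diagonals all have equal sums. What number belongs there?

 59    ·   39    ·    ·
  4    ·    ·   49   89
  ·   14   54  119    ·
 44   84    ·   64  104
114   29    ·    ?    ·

9

The 25 entries sum to 1600, so each line sums to 1600/5 = 320.
Row 4 needs 320; the known cells sum to 296, so (4,3) = 24.
Using column 1: 59 + 4 + 44 + 114 + ? → (3,1) = 320 − 221 = 99.
Anti-diagonal needs 320; the known cells sum to 301, so (1,5) = 19.
Row 3 must total 320; the given cells sum to 286, so (3,5) = 34.
Column 5 needs 320; the known cells sum to 246, so (5,5) = 74.
Main diagonal needs 320; the known cells sum to 251, so (2,2) = 69.
From row 2, 320 − (4 + 69 + 49 + 89) gives (2,3) = 109.
From column 2, 320 − (69 + 14 + 84 + 29) gives (1,2) = 124.
From column 3, 320 − (39 + 109 + 54 + 24) gives (5,3) = 94.
The remaining cell in row 1 is (1,4) = 320 − 241 = 79.
Row 5 needs 320; the known cells sum to 311, so (5,4) = 9.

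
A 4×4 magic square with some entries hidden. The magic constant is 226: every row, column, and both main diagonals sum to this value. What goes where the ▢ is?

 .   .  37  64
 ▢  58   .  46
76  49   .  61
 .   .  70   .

Row 3: 76 + 49 + 61 + ? = 226, so (3,3) = 40.
From column 3, 226 − (37 + 40 + 70) gives (2,3) = 79.
The remaining cell in column 4 is (4,4) = 226 − 171 = 55.
Using main diagonal: 58 + 40 + 55 + ? → (1,1) = 226 − 153 = 73.
The remaining cell in anti-diagonal is (4,1) = 226 − 192 = 34.
The remaining cell in row 1 is (1,2) = 226 − 174 = 52.
The remaining cell in row 2 is (2,1) = 226 − 183 = 43.

43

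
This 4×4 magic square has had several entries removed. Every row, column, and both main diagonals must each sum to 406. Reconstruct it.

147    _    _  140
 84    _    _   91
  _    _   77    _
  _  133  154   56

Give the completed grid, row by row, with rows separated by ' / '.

147 49 70 140 / 84 126 105 91 / 112 98 77 119 / 63 133 154 56

Row 4 needs 406; the known cells sum to 343, so (4,1) = 63.
Column 1 must total 406; the given cells sum to 294, so (3,1) = 112.
The remaining cell in column 4 is (3,4) = 406 − 287 = 119.
From main diagonal, 406 − (147 + 77 + 56) gives (2,2) = 126.
Row 2 must total 406; the given cells sum to 301, so (2,3) = 105.
The remaining cell in row 3 is (3,2) = 406 − 308 = 98.
Column 2 must total 406; the given cells sum to 357, so (1,2) = 49.
Using column 3: 105 + 77 + 154 + ? → (1,3) = 406 − 336 = 70.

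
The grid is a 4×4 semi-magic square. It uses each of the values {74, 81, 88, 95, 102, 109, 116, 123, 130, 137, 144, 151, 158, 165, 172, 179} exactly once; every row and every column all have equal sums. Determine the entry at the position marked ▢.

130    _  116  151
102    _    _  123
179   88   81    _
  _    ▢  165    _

172

The 16 entries sum to 2024, so each line sums to 2024/4 = 506.
Row 1 must total 506; the given cells sum to 397, so (1,2) = 109.
The remaining cell in row 3 is (3,4) = 506 − 348 = 158.
Using column 1: 130 + 102 + 179 + ? → (4,1) = 506 − 411 = 95.
Column 3 must total 506; the given cells sum to 362, so (2,3) = 144.
Column 4 needs 506; the known cells sum to 432, so (4,4) = 74.
Row 2 must total 506; the given cells sum to 369, so (2,2) = 137.
Row 4 needs 506; the known cells sum to 334, so (4,2) = 172.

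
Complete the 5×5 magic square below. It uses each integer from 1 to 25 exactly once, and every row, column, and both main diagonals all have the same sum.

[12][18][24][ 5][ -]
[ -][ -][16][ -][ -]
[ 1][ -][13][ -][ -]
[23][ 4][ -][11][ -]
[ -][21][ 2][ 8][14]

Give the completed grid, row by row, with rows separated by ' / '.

12 18 24 5 6 / 9 15 16 22 3 / 1 7 13 19 25 / 23 4 10 11 17 / 20 21 2 8 14

The entries are 1 through 25, which sum to 325, so each line sums to 325/5 = 65.
Row 1 needs 65; the known cells sum to 59, so (1,5) = 6.
Row 5: 21 + 2 + 8 + 14 + ? = 65, so (5,1) = 20.
From column 1, 65 − (12 + 1 + 23 + 20) gives (2,1) = 9.
Column 3 must total 65; the given cells sum to 55, so (4,3) = 10.
The remaining cell in main diagonal is (2,2) = 65 − 50 = 15.
Anti-diagonal must total 65; the given cells sum to 43, so (2,4) = 22.
Row 2 needs 65; the known cells sum to 62, so (2,5) = 3.
Row 4: 23 + 4 + 10 + 11 + ? = 65, so (4,5) = 17.
Column 2: 18 + 15 + 4 + 21 + ? = 65, so (3,2) = 7.
Column 4 must total 65; the given cells sum to 46, so (3,4) = 19.
The remaining cell in column 5 is (3,5) = 65 − 40 = 25.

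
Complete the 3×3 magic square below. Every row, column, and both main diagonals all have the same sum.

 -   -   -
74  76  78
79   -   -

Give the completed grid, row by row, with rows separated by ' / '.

75 80 73 / 74 76 78 / 79 72 77

Row 2 is already complete: 74 + 76 + 78 = 228, so that is the magic constant.
Column 1 needs 228; the known cells sum to 153, so (1,1) = 75.
The remaining cell in main diagonal is (3,3) = 228 − 151 = 77.
The remaining cell in anti-diagonal is (1,3) = 228 − 155 = 73.
The remaining cell in row 1 is (1,2) = 228 − 148 = 80.
Row 3 must total 228; the given cells sum to 156, so (3,2) = 72.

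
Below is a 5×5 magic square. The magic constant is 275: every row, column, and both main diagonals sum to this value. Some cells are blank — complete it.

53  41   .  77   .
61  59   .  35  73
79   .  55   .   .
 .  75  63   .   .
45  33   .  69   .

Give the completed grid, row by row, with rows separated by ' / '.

The remaining cell in row 2 is (2,3) = 275 − 228 = 47.
Column 1 must total 275; the given cells sum to 238, so (4,1) = 37.
Column 2 needs 275; the known cells sum to 208, so (3,2) = 67.
Anti-diagonal must total 275; the given cells sum to 210, so (1,5) = 65.
Row 1 must total 275; the given cells sum to 236, so (1,3) = 39.
From column 3, 275 − (39 + 47 + 55 + 63) gives (5,3) = 71.
Row 5: 45 + 33 + 71 + 69 + ? = 275, so (5,5) = 57.
Main diagonal needs 275; the known cells sum to 224, so (4,4) = 51.
Using row 4: 37 + 75 + 63 + 51 + ? → (4,5) = 275 − 226 = 49.
Using column 4: 77 + 35 + 51 + 69 + ? → (3,4) = 275 − 232 = 43.
Column 5 needs 275; the known cells sum to 244, so (3,5) = 31.

53 41 39 77 65 / 61 59 47 35 73 / 79 67 55 43 31 / 37 75 63 51 49 / 45 33 71 69 57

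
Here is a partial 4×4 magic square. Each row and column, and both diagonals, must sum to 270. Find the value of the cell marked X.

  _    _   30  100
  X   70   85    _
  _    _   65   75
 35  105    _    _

The remaining cell in column 3 is (4,3) = 270 − 180 = 90.
Using anti-diagonal: 100 + 85 + 35 + ? → (3,2) = 270 − 220 = 50.
Using row 3: 50 + 65 + 75 + ? → (3,1) = 270 − 190 = 80.
Row 4 needs 270; the known cells sum to 230, so (4,4) = 40.
Column 2 needs 270; the known cells sum to 225, so (1,2) = 45.
Column 4 needs 270; the known cells sum to 215, so (2,4) = 55.
Main diagonal must total 270; the given cells sum to 175, so (1,1) = 95.
From row 2, 270 − (70 + 85 + 55) gives (2,1) = 60.

60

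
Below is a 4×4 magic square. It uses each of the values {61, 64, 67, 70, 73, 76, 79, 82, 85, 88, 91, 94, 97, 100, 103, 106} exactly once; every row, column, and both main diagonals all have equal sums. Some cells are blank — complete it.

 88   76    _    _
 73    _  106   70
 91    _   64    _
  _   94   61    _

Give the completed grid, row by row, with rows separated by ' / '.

The 16 entries sum to 1336, so each line sums to 1336/4 = 334.
Row 2 must total 334; the given cells sum to 249, so (2,2) = 85.
Column 1 must total 334; the given cells sum to 252, so (4,1) = 82.
Column 2: 76 + 85 + 94 + ? = 334, so (3,2) = 79.
Column 3 must total 334; the given cells sum to 231, so (1,3) = 103.
The remaining cell in main diagonal is (4,4) = 334 − 237 = 97.
Anti-diagonal must total 334; the given cells sum to 267, so (1,4) = 67.
Row 3: 91 + 79 + 64 + ? = 334, so (3,4) = 100.

88 76 103 67 / 73 85 106 70 / 91 79 64 100 / 82 94 61 97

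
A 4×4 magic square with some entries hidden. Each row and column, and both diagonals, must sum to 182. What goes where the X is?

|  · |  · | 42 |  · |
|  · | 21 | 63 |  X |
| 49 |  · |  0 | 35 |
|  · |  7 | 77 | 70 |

84

Row 3: 49 + 0 + 35 + ? = 182, so (3,2) = 98.
From row 4, 182 − (7 + 77 + 70) gives (4,1) = 28.
The remaining cell in column 2 is (1,2) = 182 − 126 = 56.
Main diagonal needs 182; the known cells sum to 91, so (1,1) = 91.
The remaining cell in anti-diagonal is (1,4) = 182 − 189 = -7.
Column 1 needs 182; the known cells sum to 168, so (2,1) = 14.
Column 4: -7 + 35 + 70 + ? = 182, so (2,4) = 84.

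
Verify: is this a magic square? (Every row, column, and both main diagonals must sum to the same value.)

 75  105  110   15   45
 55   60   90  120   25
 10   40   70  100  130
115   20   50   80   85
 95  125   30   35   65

Yes

Row 1: 75 + 105 + 110 + 15 + 45 = 350.
Row 2: 55 + 60 + 90 + 120 + 25 = 350.
Row 3: 10 + 40 + 70 + 100 + 130 = 350.
Row 4: 115 + 20 + 50 + 80 + 85 = 350.
Row 5: 95 + 125 + 30 + 35 + 65 = 350.
Column 1: 75 + 55 + 10 + 115 + 95 = 350.
Column 2: 105 + 60 + 40 + 20 + 125 = 350.
Column 3: 110 + 90 + 70 + 50 + 30 = 350.
Column 4: 15 + 120 + 100 + 80 + 35 = 350.
Column 5: 45 + 25 + 130 + 85 + 65 = 350.
Main diagonal: 75 + 60 + 70 + 80 + 65 = 350.
Anti-diagonal: 45 + 120 + 70 + 20 + 95 = 350.
All lines sum to 350.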